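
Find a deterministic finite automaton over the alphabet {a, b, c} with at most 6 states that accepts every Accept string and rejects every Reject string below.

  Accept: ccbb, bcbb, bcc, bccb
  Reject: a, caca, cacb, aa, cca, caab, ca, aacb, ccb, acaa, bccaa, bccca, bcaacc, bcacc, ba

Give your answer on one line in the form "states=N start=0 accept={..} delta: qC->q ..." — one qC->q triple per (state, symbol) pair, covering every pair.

states=4 start=0 accept={2,3} delta: 0a->0 0b->1 0c->0 1a->0 1b->2 1c->2 2a->0 2b->1 2c->3 3a->0 3b->2 3c->0

Fold the examples into a partial DFA from state 0: repeatedly fix the first undefined (state, symbol) met by the shortest-then-alphabetical prefix, trying targets in increasing order and rejecting any under which an Accept and a Reject string meet in one state with the same remainder; add a state when all current targets are rejected. Accepting states are where Accept strings end.
a: 0a undefined. 0a->0: ok.
b: 0b undefined. 0b->0: no, bccb/ccb meet in 0 with "ccb" left. Open state 1: 0b->1.
c: 0c undefined. 0c->0: ok.
ba: 1a undefined. 1a->0: ok.
bc: 1c undefined. 1c->0: no, bcc/a meet in 0. 1c->1: no, bcc/cacb meet in 1. Open state 2: 1c->2.
bca: 2a undefined. 2a->0: ok.
bcb: 2b undefined. 2b->0: no, bcbb/cacb meet in 1. 2b->1: ok.
bcc: 2c undefined. 2c->0: no, bcc/a meet in 0. 2c->1: no, bcc/cacb meet in 1. 2c->2: no, bccb/cacb meet in 1. Open state 3: 2c->3.
bcbb: 1b undefined. 1b->0: no, ccbb/a meet in 0. 1b->1: no, ccbb/cacb meet in 1. 1b->2: ok.
bcca: 3a undefined. 3a->0: ok.
bccb: 3b undefined. 3b->0: no, bccb/a meet in 0. 3b->1: no, bccb/cacb meet in 1. 3b->2: ok.
bccc: 3c undefined. 3c->0: ok.
All examples now run through 4 states with every (state, symbol) defined. Accept strings end in {2,3}, Reject strings end in {0,1}; accept={2,3}.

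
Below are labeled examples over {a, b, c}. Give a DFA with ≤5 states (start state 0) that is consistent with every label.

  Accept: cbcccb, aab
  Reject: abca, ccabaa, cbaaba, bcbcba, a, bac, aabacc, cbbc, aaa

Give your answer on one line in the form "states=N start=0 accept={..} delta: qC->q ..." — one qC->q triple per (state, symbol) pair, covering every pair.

Fold the examples into a partial DFA from state 0: repeatedly fix the first undefined (state, symbol) met by the shortest-then-alphabetical prefix, trying targets in increasing order and rejecting any under which an Accept and a Reject string meet in one state with the same remainder; add a state when all current targets are rejected. Accepting states are where Accept strings end.
a: 0a undefined. 0a->0: ok.
b: 0b undefined. 0b->0: no, aab/a meet in 0. Open state 1: 0b->1.
c: 0c undefined. 0c->0: ok.
ba: 1a undefined. 1a->0: ok.
bc: 1c undefined. 1c->0: ok.
cbb: 1b undefined. 1b->0: ok.
All examples now run through 2 states with every (state, symbol) defined. Accept strings end in {1}, Reject strings end in {0}; accept={1}.

states=2 start=0 accept={1} delta: 0a->0 0b->1 0c->0 1a->0 1b->0 1c->0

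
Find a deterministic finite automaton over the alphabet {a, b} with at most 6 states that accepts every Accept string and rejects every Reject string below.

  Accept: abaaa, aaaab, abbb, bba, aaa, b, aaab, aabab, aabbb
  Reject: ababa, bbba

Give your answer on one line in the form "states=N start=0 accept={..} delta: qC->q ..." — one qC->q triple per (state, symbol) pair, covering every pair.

states=3 start=0 accept={0,1} delta: 0a->0 0b->1 1a->2 1b->0 2a->0 2b->1

Grow the machine one transition at a time. Run the examples from 0; the earliest place one falls off (shortest prefix, ties alphabetical) gets sent to the lowest-numbered state that keeps every Accept/Reject pair distinguishable — a pair clashes when both reach the same state with identical unread suffix — and to a fresh state only if none does.
a: 0a undefined. 0a->0: ok.
b: 0b undefined. 0b->0: no, abaaa/ababa meet in 0. Open state 1: 0b->1.
bb: 1b undefined. 1b->0: ok.
aba: 1a undefined. 1a->0: no, abaaa/ababa meet in 0. 1a->1: no, abaaa/bbba meet in 1. Open state 2: 1a->2.
abaa: 2a undefined. 2a->0: ok.
abab: 2b undefined. 2b->0: no, abaaa/ababa meet in 0. 2b->1: ok.
All examples now run through 3 states with every (state, symbol) defined. Accept strings end in {0,1}, Reject strings end in {2}; accept={0,1}.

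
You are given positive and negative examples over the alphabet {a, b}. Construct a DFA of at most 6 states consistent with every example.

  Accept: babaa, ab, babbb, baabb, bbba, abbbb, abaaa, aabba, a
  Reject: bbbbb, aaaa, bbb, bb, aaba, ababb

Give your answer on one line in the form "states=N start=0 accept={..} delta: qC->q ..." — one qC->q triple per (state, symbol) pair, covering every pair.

states=5 start=0 accept={1,3,4} delta: 0a->1 0b->0 1a->2 1b->3 2a->1 2b->1 3a->4 3b->1 4a->3 4b->0

Grow the machine one transition at a time. Run the examples from 0; the earliest place one falls off (shortest prefix, ties alphabetical) gets sent to the lowest-numbered state that keeps every Accept/Reject pair distinguishable — a pair clashes when both reach the same state with identical unread suffix — and to a fresh state only if none does.
a: 0a undefined. 0a->0: no, a/aaaa meet in 0. Open state 1: 0a->1.
b: 0b undefined. 0b->0: ok.
aa: 1a undefined. 1a->0: no, baabb/bbbbb meet in 0. 1a->1: no, bbba/aaaa meet in 1. Open state 2: 1a->2.
ab: 1b undefined. 1b->0: no, ab/bbbbb meet in 0. 1b->1: no, baabb/ababb meet in 2 with "bb" left. 1b->2: no, babaa/aaaa meet in 2 with "aa" left. Open state 3: 1b->3.
aaa: 2a undefined. 2a->0: no, bbba/aaaa meet in 1. 2a->1: ok.
aab: 2b undefined. 2b->0: no, baabb/bbbbb meet in 0. 2b->1: ok.
aba: 3a undefined. 3a->0: no, abaaa/aaaa meet in 2. 3a->1: no, babaa/aaaa meet in 2. 3a->2: no, ab/ababb meet in 3. 3a->3: no, babbb/ababb meet in 3 with "bb" left. Open state 4: 3a->4.
abb: 3b undefined. 3b->0: no, babbb/bbbbb meet in 0. 3b->1: ok.
abaa: 4a undefined. 4a->0: no, babaa/bbbbb meet in 0. 4a->1: no, abaaa/aaaa meet in 2. 4a->2: no, babaa/aaaa meet in 2. 4a->3: ok.
abab: 4b undefined. 4b->0: ok.
All examples now run through 5 states with every (state, symbol) defined. Accept strings end in {1,3,4}, Reject strings end in {0,2}; accept={1,3,4}.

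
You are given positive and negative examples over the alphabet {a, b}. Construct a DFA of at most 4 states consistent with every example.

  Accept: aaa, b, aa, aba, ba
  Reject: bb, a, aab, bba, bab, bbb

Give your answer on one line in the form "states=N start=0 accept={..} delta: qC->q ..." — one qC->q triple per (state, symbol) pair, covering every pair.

Grow the machine one transition at a time. Run the examples from 0; the earliest place one falls off (shortest prefix, ties alphabetical) gets sent to the lowest-numbered state that keeps every Accept/Reject pair distinguishable — a pair clashes when both reach the same state with identical unread suffix — and to a fresh state only if none does.
a: 0a undefined. 0a->0: no, aaa/a meet in 0. Open state 1: 0a->1.
b: 0b undefined. 0b->0: no, b/bb meet in 0. 0b->1: no, b/a meet in 1. Open state 2: 0b->2.
aa: 1a undefined. 1a->0: no, aaa/a meet in 1. 1a->1: no, aaa/a meet in 1. 1a->2: ok.
ab: 1b undefined. 1b->0: no, aba/a meet in 1. 1b->1: ok.
ba: 2a undefined. 2a->0: no, b/bab meet in 2. 2a->1: no, aaa/a meet in 1. 2a->2: ok.
bb: 2b undefined. 2b->0: no, aaa/bbb meet in 2. 2b->1: no, aaa/bba meet in 2. 2b->2: no, aaa/bb meet in 2. Open state 3: 2b->3.
bba: 3a undefined. 3a->0: ok.
bbb: 3b undefined. 3b->0: ok.
All examples now run through 4 states with every (state, symbol) defined. Accept strings end in {2}, Reject strings end in {0,1,3}; accept={2}.

states=4 start=0 accept={2} delta: 0a->1 0b->2 1a->2 1b->1 2a->2 2b->3 3a->0 3b->0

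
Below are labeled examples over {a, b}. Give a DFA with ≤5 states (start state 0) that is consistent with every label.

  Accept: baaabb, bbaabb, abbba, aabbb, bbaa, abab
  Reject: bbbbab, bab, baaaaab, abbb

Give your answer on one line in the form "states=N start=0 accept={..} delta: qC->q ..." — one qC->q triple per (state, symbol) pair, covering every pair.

Fold the examples into a partial DFA from state 0: repeatedly fix the first undefined (state, symbol) met by the shortest-then-alphabetical prefix, trying targets in increasing order and rejecting any under which an Accept and a Reject string meet in one state with the same remainder; add a state when all current targets are rejected. Accepting states are where Accept strings end.
a: 0a undefined. 0a->0: no, aabbb/abbb meet in 0 with "bbb" left. Open state 1: 0a->1.
b: 0b undefined. 0b->0: ok.
aa: 1a undefined. 1a->0: ok.
ab: 1b undefined. 1b->0: no, baaabb/bbbbab meet in 0. 1b->1: no, baaabb/bbbbab meet in 1. Open state 2: 1b->2.
aba: 2a undefined. 2a->0: ok.
abb: 2b undefined. 2b->0: no, baaabb/abbb meet in 0. 2b->1: ok.
All examples now run through 3 states with every (state, symbol) defined. Accept strings end in {0,1}, Reject strings end in {2}; accept={0,1}.

states=3 start=0 accept={0,1} delta: 0a->1 0b->0 1a->0 1b->2 2a->0 2b->1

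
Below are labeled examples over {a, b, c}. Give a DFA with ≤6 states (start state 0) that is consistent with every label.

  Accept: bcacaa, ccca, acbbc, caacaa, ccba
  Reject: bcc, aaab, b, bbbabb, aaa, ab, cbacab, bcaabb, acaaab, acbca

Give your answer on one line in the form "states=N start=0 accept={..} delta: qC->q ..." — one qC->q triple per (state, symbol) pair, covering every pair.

State merging on the prefix tree: take the shortest (then alphabetical) example prefix whose next move is undefined and point that move at state 0, else 1, else 2, ...; a target is out if some Accept/Reject pair would then sit in one state with the same input left (inseparable). If every existing state is out, open a new one.
a: 0a undefined. 0a->0: ok.
b: 0b undefined. 0b->0: ok.
c: 0c undefined. 0c->0: no, bcacaa/bcc meet in 0. Open state 1: 0c->1.
ca: 1a undefined. 1a->0: no, bcacaa/aaab meet in 0. 1a->1: ok.
cb: 1b undefined. 1b->0: no, acbbc/acbca meet in 1. 1b->1: no, acbbc/bcc meet in 1 with "c" left. Open state 2: 1b->2.
cc: 1c undefined. 1c->0: no, bcacaa/bcc meet in 0. 1c->1: no, bcacaa/bcc meet in 1. 1c->2: no, ccca/acbca meet in 2 with "ca" left. Open state 3: 1c->3.
cba: 2a undefined. 2a->0: ok.
ccb: 3b undefined. 3b->0: no, ccba/aaab meet in 0. 3b->1: ok.
ccc: 3c undefined. 3c->0: no, ccca/aaab meet in 0. 3c->1: ok.
acbb: 2b undefined. 2b->0: ok.
acbc: 2c undefined. 2c->0: ok.
bcaca: 3a undefined. 3a->0: no, bcacaa/aaab meet in 0. 3a->1: ok.
All examples now run through 4 states with every (state, symbol) defined. Accept strings end in {1}, Reject strings end in {0,2,3}; accept={1}.

states=4 start=0 accept={1} delta: 0a->0 0b->0 0c->1 1a->1 1b->2 1c->3 2a->0 2b->0 2c->0 3a->1 3b->1 3c->1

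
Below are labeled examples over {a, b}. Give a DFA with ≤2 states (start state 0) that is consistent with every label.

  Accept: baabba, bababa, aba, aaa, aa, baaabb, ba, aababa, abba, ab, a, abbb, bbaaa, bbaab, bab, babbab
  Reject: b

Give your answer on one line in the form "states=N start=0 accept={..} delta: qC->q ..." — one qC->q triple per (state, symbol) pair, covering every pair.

states=2 start=0 accept={1} delta: 0a->1 0b->0 1a->1 1b->1

Fold the examples into a partial DFA from state 0: repeatedly fix the first undefined (state, symbol) met by the shortest-then-alphabetical prefix, trying targets in increasing order and rejecting any under which an Accept and a Reject string meet in one state with the same remainder; add a state when all current targets are rejected. Accepting states are where Accept strings end.
a: 0a undefined. 0a->0: no, ab/b meet in 0 with "b" left. Open state 1: 0a->1.
b: 0b undefined. 0b->0: ok.
aa: 1a undefined. 1a->0: no, aa/b meet in 0. 1a->1: ok.
ab: 1b undefined. 1b->0: no, baaabb/b meet in 0. 1b->1: ok.
All examples now run through 2 states with every (state, symbol) defined. Accept strings end in {1}, Reject strings end in {0}; accept={1}.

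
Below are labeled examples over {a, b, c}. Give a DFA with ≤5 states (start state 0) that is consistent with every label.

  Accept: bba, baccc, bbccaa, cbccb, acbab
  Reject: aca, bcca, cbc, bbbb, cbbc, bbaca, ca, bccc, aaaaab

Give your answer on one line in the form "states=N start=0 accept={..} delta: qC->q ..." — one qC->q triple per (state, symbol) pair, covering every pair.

Grow the machine one transition at a time. Run the examples from 0; the earliest place one falls off (shortest prefix, ties alphabetical) gets sent to the lowest-numbered state that keeps every Accept/Reject pair distinguishable — a pair clashes when both reach the same state with identical unread suffix — and to a fresh state only if none does.
a: 0a undefined. 0a->0: ok.
b: 0b undefined. 0b->0: no, bba/bbbb meet in 0. Open state 1: 0b->1.
c: 0c undefined. 0c->0: ok.
ba: 1a undefined. 1a->0: no, baccc/aca meet in 0. 1a->1: no, baccc/bccc meet in 1 with "ccc" left. Open state 2: 1a->2.
bb: 1b undefined. 1b->0: no, bba/aca meet in 0. 1b->1: ok.
bc: 1c undefined. 1c->0: no, bbccaa/aca meet in 0. 1c->1: no, bba/bcca meet in 2. 1c->2: no, bba/cbc meet in 2. Open state 3: 1c->3.
bac: 2c undefined. 2c->0: no, baccc/aca meet in 0. 2c->1: no, bba/bbaca meet in 2. 2c->2: ok.
bcc: 3c undefined. 3c->0: no, bbccaa/aca meet in 0. 3c->1: no, bba/bcca meet in 2. 3c->2: no, bba/bccc meet in 2. 3c->3: ok.
bcca: 3a undefined. 3a->0: no, bbccaa/aca meet in 0. 3a->1: ok.
acbab: 2b undefined. 2b->0: no, acbab/aca meet in 0. 2b->1: no, acbab/bcca meet in 1. 2b->2: ok.
bbaca: 2a undefined. 2a->0: ok.
cbccb: 3b undefined. 3b->0: no, cbccb/aca meet in 0. 3b->1: no, cbccb/bcca meet in 1. 3b->2: ok.
All examples now run through 4 states with every (state, symbol) defined. Accept strings end in {2}, Reject strings end in {0,1,3}; accept={2}.

states=4 start=0 accept={2} delta: 0a->0 0b->1 0c->0 1a->2 1b->1 1c->3 2a->0 2b->2 2c->2 3a->1 3b->2 3c->3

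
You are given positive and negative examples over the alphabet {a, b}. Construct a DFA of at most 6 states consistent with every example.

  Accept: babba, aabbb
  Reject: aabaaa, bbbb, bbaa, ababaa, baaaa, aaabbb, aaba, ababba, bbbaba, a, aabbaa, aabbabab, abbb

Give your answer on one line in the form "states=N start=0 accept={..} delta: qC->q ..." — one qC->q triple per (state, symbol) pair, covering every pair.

states=5 start=0 accept={4} delta: 0a->1 0b->0 1a->2 1b->3 2a->0 2b->1 3a->0 3b->4 4a->4 4b->0

Fold the examples into a partial DFA from state 0: repeatedly fix the first undefined (state, symbol) met by the shortest-then-alphabetical prefix, trying targets in increasing order and rejecting any under which an Accept and a Reject string meet in one state with the same remainder; add a state when all current targets are rejected. Accepting states are where Accept strings end.
a: 0a undefined. 0a->0: no, babba/ababba meet in 0 with "babba" left. Open state 1: 0a->1.
b: 0b undefined. 0b->0: ok.
aa: 1a undefined. 1a->0: no, aabbb/bbbb meet in 0. 1a->1: no, aabbb/aaabbb meet in 1 with "bbb" left. Open state 2: 1a->2.
ab: 1b undefined. 1b->0: no, babba/ababba meet in 1. 1b->1: no, babba/bbaa meet in 2. 1b->2: no, babba/aaba meet in 2 with "ba" left. Open state 3: 1b->3.
aaa: 2a undefined. 2a->0: ok.
aab: 2b undefined. 2b->0: no, aabbb/aabaaa meet in 0. 2b->1: ok.
aba: 3a undefined. 3a->0: ok.
abb: 3b undefined. 3b->0: no, babba/aabaaa meet in 1. 3b->1: no, babba/bbaa meet in 2. 3b->2: no, babba/bbbb meet in 0. 3b->3: no, babba/bbbb meet in 0. Open state 4: 3b->4.
abbb: 4b undefined. 4b->0: ok.
babba: 4a undefined. 4a->0: no, babba/bbbb meet in 0. 4a->1: no, babba/aabaaa meet in 1. 4a->2: no, babba/bbaa meet in 2. 4a->3: no, babba/aabbabab meet in 3. 4a->4: ok.
All examples now run through 5 states with every (state, symbol) defined. Accept strings end in {4}, Reject strings end in {0,1,2,3}; accept={4}.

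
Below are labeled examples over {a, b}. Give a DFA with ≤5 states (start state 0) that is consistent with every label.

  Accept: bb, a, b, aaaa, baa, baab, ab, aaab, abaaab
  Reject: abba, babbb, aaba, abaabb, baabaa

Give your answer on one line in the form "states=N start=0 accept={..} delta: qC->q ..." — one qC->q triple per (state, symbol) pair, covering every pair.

Fold the examples into a partial DFA from state 0: repeatedly fix the first undefined (state, symbol) met by the shortest-then-alphabetical prefix, trying targets in increasing order and rejecting any under which an Accept and a Reject string meet in one state with the same remainder; add a state when all current targets are rejected. Accepting states are where Accept strings end.
a: 0a undefined. 0a->0: ok.
b: 0b undefined. 0b->0: no, bb/abba meet in 0. Open state 1: 0b->1.
ba: 1a undefined. 1a->0: no, bb/abaabb meet in 1 with "b" left. 1a->1: no, b/aaba meet in 1. Open state 2: 1a->2.
bb: 1b undefined. 1b->0: no, bb/abba meet in 0. 1b->1: ok.
baa: 2a undefined. 2a->0: no, bb/abaabb meet in 1. 2a->1: no, bb/abaabb meet in 1. 2a->2: no, baa/abba meet in 2. Open state 3: 2a->3.
bab: 2b undefined. 2b->0: no, bb/babbb meet in 1. 2b->1: no, bb/babbb meet in 1. 2b->2: ok.
baab: 3b undefined. 3b->0: no, bb/abaabb meet in 1. 3b->1: no, bb/abaabb meet in 1. 3b->2: no, baab/abba meet in 2. 3b->3: no, baa/abaabb meet in 3. Open state 4: 3b->4.
abaaa: 3a undefined. 3a->0: ok.
baaba: 4a undefined. 4a->0: no, a/baabaa meet in 0. 4a->1: ok.
abaabb: 4b undefined. 4b->0: no, a/abaabb meet in 0. 4b->1: no, bb/abaabb meet in 1. 4b->2: ok.
All examples now run through 5 states with every (state, symbol) defined. Accept strings end in {0,1,3,4}, Reject strings end in {2}; accept={0,1,3,4}.

states=5 start=0 accept={0,1,3,4} delta: 0a->0 0b->1 1a->2 1b->1 2a->3 2b->2 3a->0 3b->4 4a->1 4b->2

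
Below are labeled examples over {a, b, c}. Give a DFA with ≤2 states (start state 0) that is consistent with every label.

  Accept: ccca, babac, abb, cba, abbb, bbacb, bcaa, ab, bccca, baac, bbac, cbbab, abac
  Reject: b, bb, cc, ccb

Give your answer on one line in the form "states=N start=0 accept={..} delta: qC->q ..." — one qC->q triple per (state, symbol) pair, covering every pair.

Fold the examples into a partial DFA from state 0: repeatedly fix the first undefined (state, symbol) met by the shortest-then-alphabetical prefix, trying targets in increasing order and rejecting any under which an Accept and a Reject string meet in one state with the same remainder; add a state when all current targets are rejected. Accepting states are where Accept strings end.
a: 0a undefined. 0a->0: no, abb/bb meet in 0 with "bb" left. Open state 1: 0a->1.
b: 0b undefined. 0b->0: ok.
c: 0c undefined. 0c->0: ok.
ab: 1b undefined. 1b->0: no, abb/b meet in 0. 1b->1: ok.
aba: 1a undefined. 1a->0: no, babac/b meet in 0. 1a->1: ok.
abac: 1c undefined. 1c->0: no, babac/b meet in 0. 1c->1: ok.
All examples now run through 2 states with every (state, symbol) defined. Accept strings end in {1}, Reject strings end in {0}; accept={1}.

states=2 start=0 accept={1} delta: 0a->1 0b->0 0c->0 1a->1 1b->1 1c->1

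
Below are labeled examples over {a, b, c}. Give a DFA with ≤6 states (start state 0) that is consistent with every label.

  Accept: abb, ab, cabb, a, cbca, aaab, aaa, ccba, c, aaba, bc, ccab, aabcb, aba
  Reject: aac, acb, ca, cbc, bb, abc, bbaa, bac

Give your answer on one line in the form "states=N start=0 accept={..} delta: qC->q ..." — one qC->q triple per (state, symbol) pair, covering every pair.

states=4 start=0 accept={1,3} delta: 0a->1 0b->0 0c->1 1a->2 1b->3 1c->0 2a->1 2b->3 2c->0 3a->1 3b->1 3c->2

Grow the machine one transition at a time. Run the examples from 0; the earliest place one falls off (shortest prefix, ties alphabetical) gets sent to the lowest-numbered state that keeps every Accept/Reject pair distinguishable — a pair clashes when both reach the same state with identical unread suffix — and to a fresh state only if none does.
a: 0a undefined. 0a->0: no, abb/bb meet in 0 with "bb" left. Open state 1: 0a->1.
b: 0b undefined. 0b->0: ok.
c: 0c undefined. 0c->0: no, a/ca meet in 1. 0c->1: ok.
aa: 1a undefined. 1a->0: no, cabb/ca meet in 0. 1a->1: no, a/ca meet in 1. Open state 2: 1a->2.
ab: 1b undefined. 1b->0: no, abb/bb meet in 0. 1b->1: no, aba/ca meet in 2. 1b->2: no, ab/ca meet in 2. Open state 3: 1b->3.
ac: 1c undefined. 1c->0: ok.
aaa: 2a undefined. 2a->0: no, aaab/acb meet in 0. 2a->1: ok.
aab: 2b undefined. 2b->0: no, cabb/acb meet in 0. 2b->1: no, aaba/ca meet in 2. 2b->2: no, cabb/ca meet in 2. 2b->3: ok.
aac: 2c undefined. 2c->0: ok.
aba: 3a undefined. 3a->0: no, aaba/aac meet in 0. 3a->1: ok.
abb: 3b undefined. 3b->0: no, abb/aac meet in 0. 3b->1: ok.
abc: 3c undefined. 3c->0: no, aabcb/aac meet in 0. 3c->1: no, abb/cbc meet in 1. 3c->2: ok.
All examples now run through 4 states with every (state, symbol) defined. Accept strings end in {1,3}, Reject strings end in {0,2}; accept={1,3}.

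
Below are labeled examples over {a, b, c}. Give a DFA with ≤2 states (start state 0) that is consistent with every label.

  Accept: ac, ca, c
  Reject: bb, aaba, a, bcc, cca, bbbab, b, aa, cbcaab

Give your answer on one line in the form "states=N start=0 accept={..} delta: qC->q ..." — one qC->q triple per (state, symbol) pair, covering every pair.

Grow the machine one transition at a time. Run the examples from 0; the earliest place one falls off (shortest prefix, ties alphabetical) gets sent to the lowest-numbered state that keeps every Accept/Reject pair distinguishable — a pair clashes when both reach the same state with identical unread suffix — and to a fresh state only if none does.
a: 0a undefined. 0a->0: ok.
b: 0b undefined. 0b->0: ok.
c: 0c undefined. 0c->0: no, ac/bb meet in 0. Open state 1: 0c->1.
ca: 1a undefined. 1a->0: no, ca/bb meet in 0. 1a->1: ok.
cb: 1b undefined. 1b->0: ok.
cc: 1c undefined. 1c->0: ok.
All examples now run through 2 states with every (state, symbol) defined. Accept strings end in {1}, Reject strings end in {0}; accept={1}.

states=2 start=0 accept={1} delta: 0a->0 0b->0 0c->1 1a->1 1b->0 1c->0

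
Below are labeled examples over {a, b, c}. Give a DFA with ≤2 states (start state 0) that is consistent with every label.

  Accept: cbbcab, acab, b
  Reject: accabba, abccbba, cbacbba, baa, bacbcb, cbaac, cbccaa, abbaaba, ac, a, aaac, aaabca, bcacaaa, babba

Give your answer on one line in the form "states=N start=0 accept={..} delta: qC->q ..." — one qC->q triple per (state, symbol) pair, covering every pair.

Fold the examples into a partial DFA from state 0: repeatedly fix the first undefined (state, symbol) met by the shortest-then-alphabetical prefix, trying targets in increasing order and rejecting any under which an Accept and a Reject string meet in one state with the same remainder; add a state when all current targets are rejected. Accepting states are where Accept strings end.
a: 0a undefined. 0a->0: ok.
b: 0b undefined. 0b->0: no, b/baa meet in 0. Open state 1: 0b->1.
c: 0c undefined. 0c->0: ok.
ba: 1a undefined. 1a->0: ok.
bc: 1c undefined. 1c->0: no, acab/bacbcb meet in 1. 1c->1: ok.
abb: 1b undefined. 1b->0: ok.
All examples now run through 2 states with every (state, symbol) defined. Accept strings end in {1}, Reject strings end in {0}; accept={1}.

states=2 start=0 accept={1} delta: 0a->0 0b->1 0c->0 1a->0 1b->0 1c->1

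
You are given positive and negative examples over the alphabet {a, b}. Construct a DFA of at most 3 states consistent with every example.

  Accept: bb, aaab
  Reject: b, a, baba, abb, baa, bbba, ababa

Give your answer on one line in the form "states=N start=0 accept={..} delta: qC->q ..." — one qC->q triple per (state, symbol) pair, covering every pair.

State merging on the prefix tree: take the shortest (then alphabetical) example prefix whose next move is undefined and point that move at state 0, else 1, else 2, ...; a target is out if some Accept/Reject pair would then sit in one state with the same input left (inseparable). If every existing state is out, open a new one.
a: 0a undefined. 0a->0: no, bb/abb meet in 0 with "bb" left. Open state 1: 0a->1.
b: 0b undefined. 0b->0: no, bb/b meet in 0. 0b->1: ok.
aa: 1a undefined. 1a->0: ok.
ab: 1b undefined. 1b->0: no, bb/baba meet in 0. 1b->1: no, bb/b meet in 1. Open state 2: 1b->2.
aba: 2a undefined. 2a->0: ok.
abb: 2b undefined. 2b->0: ok.
All examples now run through 3 states with every (state, symbol) defined. Accept strings end in {2}, Reject strings end in {0,1}; accept={2}.

states=3 start=0 accept={2} delta: 0a->1 0b->1 1a->0 1b->2 2a->0 2b->0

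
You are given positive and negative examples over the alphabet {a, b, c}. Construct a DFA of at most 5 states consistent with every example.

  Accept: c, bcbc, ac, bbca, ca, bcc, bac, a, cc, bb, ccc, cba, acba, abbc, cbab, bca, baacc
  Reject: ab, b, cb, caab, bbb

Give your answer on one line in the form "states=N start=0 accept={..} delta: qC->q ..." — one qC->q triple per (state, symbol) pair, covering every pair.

State merging on the prefix tree: take the shortest (then alphabetical) example prefix whose next move is undefined and point that move at state 0, else 1, else 2, ...; a target is out if some Accept/Reject pair would then sit in one state with the same input left (inseparable). If every existing state is out, open a new one.
a: 0a undefined. 0a->0: ok.
b: 0b undefined. 0b->0: no, a/ab meet in 0. Open state 1: 0b->1.
c: 0c undefined. 0c->0: ok.
ba: 1a undefined. 1a->0: no, cbab/ab meet in 1. 1a->1: no, cba/ab meet in 1. Open state 2: 1a->2.
bb: 1b undefined. 1b->0: ok.
bc: 1c undefined. 1c->0: ok.
baa: 2a undefined. 2a->0: ok.
bac: 2c undefined. 2c->0: ok.
cbab: 2b undefined. 2b->0: ok.
All examples now run through 3 states with every (state, symbol) defined. Accept strings end in {0,2}, Reject strings end in {1}; accept={0,2}.

states=3 start=0 accept={0,2} delta: 0a->0 0b->1 0c->0 1a->2 1b->0 1c->0 2a->0 2b->0 2c->0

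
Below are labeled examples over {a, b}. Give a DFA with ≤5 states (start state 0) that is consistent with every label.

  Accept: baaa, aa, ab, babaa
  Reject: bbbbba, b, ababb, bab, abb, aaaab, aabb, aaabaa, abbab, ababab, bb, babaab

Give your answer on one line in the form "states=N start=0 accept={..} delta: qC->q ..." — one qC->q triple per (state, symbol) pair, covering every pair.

Grow the machine one transition at a time. Run the examples from 0; the earliest place one falls off (shortest prefix, ties alphabetical) gets sent to the lowest-numbered state that keeps every Accept/Reject pair distinguishable — a pair clashes when both reach the same state with identical unread suffix — and to a fresh state only if none does.
a: 0a undefined. 0a->0: no, ab/b meet in 0 with "b" left. Open state 1: 0a->1.
b: 0b undefined. 0b->0: no, ab/bab meet in 1 with "b" left. 0b->1: no, ab/bb meet in 1 with "b" left. Open state 2: 0b->2.
aa: 1a undefined. 1a->0: ok.
ab: 1b undefined. 1b->0: no, aa/aaabaa meet in 0. 1b->1: no, ab/abb meet in 1. 1b->2: no, ab/b meet in 2. Open state 3: 1b->3.
ba: 2a undefined. 2a->0: no, ab/babaab meet in 3. 2a->1: no, ab/bab meet in 3. 2a->2: no, baaa/b meet in 2. 2a->3: no, baaa/aaabaa meet in 3 with "aa" left. Open state 4: 2a->4.
bb: 2b undefined. 2b->0: no, aa/aabb meet in 0. 2b->1: ok.
aba: 3a undefined. 3a->0: ok.
abb: 3b undefined. 3b->0: no, aa/abb meet in 0. 3b->1: no, aa/bbbbba meet in 0. 3b->2: no, aa/bbbbba meet in 0. 3b->3: no, aa/bbbbba meet in 0. 3b->4: ok.
baa: 4a undefined. 4a->0: no, baaa/ababb meet in 1. 4a->1: no, ab/abbab meet in 3. 4a->2: no, baaa/abb meet in 4. 4a->3: ok.
bab: 4b undefined. 4b->0: no, baaa/bab meet in 0. 4b->1: no, baaa/bbbbba meet in 0. 4b->2: ok.
All examples now run through 5 states with every (state, symbol) defined. Accept strings end in {0,3}, Reject strings end in {1,2,4}; accept={0,3}.

states=5 start=0 accept={0,3} delta: 0a->1 0b->2 1a->0 1b->3 2a->4 2b->1 3a->0 3b->4 4a->3 4b->2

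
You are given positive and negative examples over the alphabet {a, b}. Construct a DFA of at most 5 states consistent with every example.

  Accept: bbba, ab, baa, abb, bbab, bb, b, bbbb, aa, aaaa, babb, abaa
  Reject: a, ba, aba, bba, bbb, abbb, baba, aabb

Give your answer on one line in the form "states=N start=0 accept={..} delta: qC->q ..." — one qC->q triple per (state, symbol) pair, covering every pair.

State merging on the prefix tree: take the shortest (then alphabetical) example prefix whose next move is undefined and point that move at state 0, else 1, else 2, ...; a target is out if some Accept/Reject pair would then sit in one state with the same input left (inseparable). If every existing state is out, open a new one.
a: 0a undefined. 0a->0: no, abb/aabb meet in 0 with "bb" left. Open state 1: 0a->1.
b: 0b undefined. 0b->0: no, bbba/a meet in 1. 0b->1: no, abb/bbb meet in 1 with "bb" left. Open state 2: 0b->2.
aa: 1a undefined. 1a->0: no, bb/aabb meet in 2 with "b" left. 1a->1: no, abb/aabb meet in 1 with "bb" left. 1a->2: ok.
ab: 1b undefined. 1b->0: no, bb/abbb meet in 2 with "b" left. 1b->1: no, ab/a meet in 1. 1b->2: ok.
ba: 2a undefined. 2a->0: no, baa/a meet in 1. 2a->1: ok.
bb: 2b undefined. 2b->0: no, bbba/a meet in 1. 2b->1: no, bbba/a meet in 1. 2b->2: no, bbba/a meet in 1. Open state 3: 2b->3.
bba: 3a undefined. 3a->0: ok.
bbb: 3b undefined. 3b->0: no, bbba/a meet in 1. 3b->1: ok.
All examples now run through 4 states with every (state, symbol) defined. Accept strings end in {2,3}, Reject strings end in {0,1}; accept={2,3}.

states=4 start=0 accept={2,3} delta: 0a->1 0b->2 1a->2 1b->2 2a->1 2b->3 3a->0 3b->1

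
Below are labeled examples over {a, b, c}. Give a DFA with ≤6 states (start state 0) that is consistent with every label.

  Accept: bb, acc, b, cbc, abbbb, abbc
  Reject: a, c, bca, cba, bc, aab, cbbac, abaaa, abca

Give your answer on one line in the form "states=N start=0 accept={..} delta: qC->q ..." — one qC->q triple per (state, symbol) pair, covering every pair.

states=4 start=0 accept={0} delta: 0a->1 0b->0 0c->1 1a->1 1b->2 1c->2 2a->1 2b->3 2c->0 3a->0 3b->0 3c->0

State merging on the prefix tree: take the shortest (then alphabetical) example prefix whose next move is undefined and point that move at state 0, else 1, else 2, ...; a target is out if some Accept/Reject pair would then sit in one state with the same input left (inseparable). If every existing state is out, open a new one.
a: 0a undefined. 0a->0: no, b/aab meet in 0 with "b" left. Open state 1: 0a->1.
b: 0b undefined. 0b->0: ok.
c: 0c undefined. 0c->0: no, bb/c meet in 0. 0c->1: ok.
aa: 1a undefined. 1a->0: no, bb/bca meet in 0. 1a->1: ok.
ab: 1b undefined. 1b->0: no, bb/aab meet in 0. 1b->1: no, cbc/cbbac meet in 1 with "c" left. Open state 2: 1b->2.
ac: 1c undefined. 1c->0: no, acc/a meet in 1. 1c->1: no, acc/a meet in 1. 1c->2: ok.
aba: 2a undefined. 2a->0: no, bb/cba meet in 0. 2a->1: ok.
abb: 2b undefined. 2b->0: no, abbc/a meet in 1. 2b->1: no, abbbb/a meet in 1. 2b->2: no, abbbb/aab meet in 2. Open state 3: 2b->3.
abc: 2c undefined. 2c->0: ok.
abbb: 3b undefined. 3b->0: ok.
abbc: 3c undefined. 3c->0: ok.
cbba: 3a undefined. 3a->0: ok.
All examples now run through 4 states with every (state, symbol) defined. Accept strings end in {0}, Reject strings end in {1,2}; accept={0}.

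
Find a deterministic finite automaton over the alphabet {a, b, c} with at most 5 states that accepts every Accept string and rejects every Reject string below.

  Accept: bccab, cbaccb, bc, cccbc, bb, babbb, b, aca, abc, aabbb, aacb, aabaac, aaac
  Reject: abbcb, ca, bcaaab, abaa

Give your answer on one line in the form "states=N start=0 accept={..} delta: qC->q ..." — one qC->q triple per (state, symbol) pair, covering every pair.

states=5 start=0 accept={0,2} delta: 0a->1 0b->0 0c->0 1a->2 1b->2 1c->1 2a->3 2b->4 2c->0 3a->1 3b->1 3c->0 4a->1 4b->0 4c->2

State merging on the prefix tree: take the shortest (then alphabetical) example prefix whose next move is undefined and point that move at state 0, else 1, else 2, ...; a target is out if some Accept/Reject pair would then sit in one state with the same input left (inseparable). If every existing state is out, open a new one.
a: 0a undefined. 0a->0: no, aca/ca meet in 0 with "ca" left. Open state 1: 0a->1.
b: 0b undefined. 0b->0: ok.
c: 0c undefined. 0c->0: ok.
aa: 1a undefined. 1a->0: no, bccab/bcaaab meet in 1 with "b" left. 1a->1: no, bccab/bcaaab meet in 1 with "b" left. Open state 2: 1a->2.
ab: 1b undefined. 1b->0: no, bccab/abbcb meet in 0. 1b->1: no, bccab/ca meet in 1. 1b->2: ok.
ac: 1c undefined. 1c->0: no, aca/ca meet in 1. 1c->1: ok.
aaa: 2a undefined. 2a->0: no, bc/bcaaab meet in 0. 2a->1: no, bccab/bcaaab meet in 2. 2a->2: no, bccab/abaa meet in 2. Open state 3: 2a->3.
aab: 2b undefined. 2b->0: no, bc/abbcb meet in 0. 2b->1: no, bccab/abbcb meet in 2. 2b->2: no, aacb/abbcb meet in 2 with "cb" left. 2b->3: no, babbb/bcaaab meet in 3 with "b" left. Open state 4: 2b->4.
aac: 2c undefined. 2c->0: ok.
aaac: 3c undefined. 3c->0: ok.
aaba: 4a undefined. 4a->0: no, aabaac/ca meet in 1. 4a->1: ok.
aabb: 4b undefined. 4b->0: ok.
abaa: 3a undefined. 3a->0: no, bc/abaa meet in 0. 3a->1: ok.
abbc: 4c undefined. 4c->0: no, bc/abbcb meet in 0. 4c->1: no, bccab/abbcb meet in 2. 4c->2: ok.
bcaaab: 3b undefined. 3b->0: no, bc/bcaaab meet in 0. 3b->1: ok.
All examples now run through 5 states with every (state, symbol) defined. Accept strings end in {0,2}, Reject strings end in {1,4}; accept={0,2}.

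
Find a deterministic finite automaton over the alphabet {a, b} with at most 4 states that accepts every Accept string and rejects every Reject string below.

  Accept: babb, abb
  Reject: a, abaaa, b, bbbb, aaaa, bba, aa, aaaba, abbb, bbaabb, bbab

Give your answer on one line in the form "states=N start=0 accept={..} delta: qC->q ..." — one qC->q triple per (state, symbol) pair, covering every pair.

states=4 start=0 accept={2} delta: 0a->0 0b->1 1a->0 1b->2 2a->3 2b->0 3a->1 3b->0

Fold the examples into a partial DFA from state 0: repeatedly fix the first undefined (state, symbol) met by the shortest-then-alphabetical prefix, trying targets in increasing order and rejecting any under which an Accept and a Reject string meet in one state with the same remainder; add a state when all current targets are rejected. Accepting states are where Accept strings end.
a: 0a undefined. 0a->0: ok.
b: 0b undefined. 0b->0: no, babb/a meet in 0. Open state 1: 0b->1.
ba: 1a undefined. 1a->0: ok.
bb: 1b undefined. 1b->0: no, babb/a meet in 0. 1b->1: no, babb/b meet in 1. Open state 2: 1b->2.
bba: 2a undefined. 2a->0: no, babb/bbaabb meet in 2. 2a->1: no, babb/bbaabb meet in 2. 2a->2: no, babb/bba meet in 2. Open state 3: 2a->3.
bbb: 2b undefined. 2b->0: ok.
bbaa: 3a undefined. 3a->0: no, babb/bbaabb meet in 2. 3a->1: ok.
bbab: 3b undefined. 3b->0: ok.
All examples now run through 4 states with every (state, symbol) defined. Accept strings end in {2}, Reject strings end in {0,1,3}; accept={2}.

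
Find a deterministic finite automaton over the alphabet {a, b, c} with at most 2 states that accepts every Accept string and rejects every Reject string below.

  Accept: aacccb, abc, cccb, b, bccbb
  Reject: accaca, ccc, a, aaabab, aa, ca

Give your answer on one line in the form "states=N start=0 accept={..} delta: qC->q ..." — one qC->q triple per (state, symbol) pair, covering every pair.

State merging on the prefix tree: take the shortest (then alphabetical) example prefix whose next move is undefined and point that move at state 0, else 1, else 2, ...; a target is out if some Accept/Reject pair would then sit in one state with the same input left (inseparable). If every existing state is out, open a new one.
a: 0a undefined. 0a->0: ok.
b: 0b undefined. 0b->0: no, b/a meet in 0. Open state 1: 0b->1.
c: 0c undefined. 0c->0: ok.
bc: 1c undefined. 1c->0: no, abc/accaca meet in 0. 1c->1: ok.
bccb: 1b undefined. 1b->0: ok.
aaaba: 1a undefined. 1a->0: no, aacccb/aaabab meet in 1. 1a->1: ok.
All examples now run through 2 states with every (state, symbol) defined. Accept strings end in {1}, Reject strings end in {0}; accept={1}.

states=2 start=0 accept={1} delta: 0a->0 0b->1 0c->0 1a->1 1b->0 1c->1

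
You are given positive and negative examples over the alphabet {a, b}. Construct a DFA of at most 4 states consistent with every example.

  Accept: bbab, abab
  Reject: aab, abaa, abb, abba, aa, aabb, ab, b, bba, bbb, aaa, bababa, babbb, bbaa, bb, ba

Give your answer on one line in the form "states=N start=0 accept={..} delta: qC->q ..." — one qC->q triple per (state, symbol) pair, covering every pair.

Fold the examples into a partial DFA from state 0: repeatedly fix the first undefined (state, symbol) met by the shortest-then-alphabetical prefix, trying targets in increasing order and rejecting any under which an Accept and a Reject string meet in one state with the same remainder; add a state when all current targets are rejected. Accepting states are where Accept strings end.
a: 0a undefined. 0a->0: ok.
b: 0b undefined. 0b->0: no, bbab/aab meet in 0. Open state 1: 0b->1.
ba: 1a undefined. 1a->0: no, abab/aab meet in 1. 1a->1: no, abab/abb meet in 1 with "b" left. Open state 2: 1a->2.
bb: 1b undefined. 1b->0: no, bbab/aab meet in 1. 1b->1: ok.
bab: 2b undefined. 2b->0: no, bbab/aa meet in 0. 2b->1: no, bbab/aab meet in 1. 2b->2: no, bbab/abba meet in 2. Open state 3: 2b->3.
abaa: 2a undefined. 2a->0: ok.
baba: 3a undefined. 3a->0: ok.
babb: 3b undefined. 3b->0: ok.
All examples now run through 4 states with every (state, symbol) defined. Accept strings end in {3}, Reject strings end in {0,1,2}; accept={3}.

states=4 start=0 accept={3} delta: 0a->0 0b->1 1a->2 1b->1 2a->0 2b->3 3a->0 3b->0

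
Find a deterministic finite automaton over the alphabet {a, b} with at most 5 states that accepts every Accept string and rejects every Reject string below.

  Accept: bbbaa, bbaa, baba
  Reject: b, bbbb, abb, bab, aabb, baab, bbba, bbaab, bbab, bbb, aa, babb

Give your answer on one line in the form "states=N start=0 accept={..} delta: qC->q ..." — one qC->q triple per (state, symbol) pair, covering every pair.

states=5 start=0 accept={3} delta: 0a->0 0b->1 1a->1 1b->2 2a->3 2b->4 3a->3 3b->0 4a->2 4b->0

State merging on the prefix tree: take the shortest (then alphabetical) example prefix whose next move is undefined and point that move at state 0, else 1, else 2, ...; a target is out if some Accept/Reject pair would then sit in one state with the same input left (inseparable). If every existing state is out, open a new one.
a: 0a undefined. 0a->0: ok.
b: 0b undefined. 0b->0: no, bbbaa/b meet in 0. Open state 1: 0b->1.
ba: 1a undefined. 1a->0: no, baba/aa meet in 0. 1a->1: ok.
bb: 1b undefined. 1b->0: no, bbbaa/b meet in 1. 1b->1: no, bbbaa/b meet in 1. Open state 2: 1b->2.
bba: 2a undefined. 2a->0: no, bbaa/aa meet in 0. 2a->1: no, bbaa/b meet in 1. 2a->2: no, bbaa/abb meet in 2. Open state 3: 2a->3.
bbb: 2b undefined. 2b->0: no, bbbaa/bbba meet in 0. 2b->1: no, bbbaa/b meet in 1. 2b->2: no, baba/bbba meet in 3. 2b->3: no, bbaa/bbba meet in 3 with "a" left. Open state 4: 2b->4.
bbaa: 3a undefined. 3a->0: no, bbaa/aa meet in 0. 3a->1: no, bbaa/b meet in 1. 3a->2: no, bbaa/abb meet in 2. 3a->3: ok.
bbab: 3b undefined. 3b->0: ok.
bbba: 4a undefined. 4a->0: no, bbbaa/bbba meet in 0. 4a->1: no, bbbaa/b meet in 1. 4a->2: ok.
bbbb: 4b undefined. 4b->0: ok.
All examples now run through 5 states with every (state, symbol) defined. Accept strings end in {3}, Reject strings end in {0,1,2,4}; accept={3}.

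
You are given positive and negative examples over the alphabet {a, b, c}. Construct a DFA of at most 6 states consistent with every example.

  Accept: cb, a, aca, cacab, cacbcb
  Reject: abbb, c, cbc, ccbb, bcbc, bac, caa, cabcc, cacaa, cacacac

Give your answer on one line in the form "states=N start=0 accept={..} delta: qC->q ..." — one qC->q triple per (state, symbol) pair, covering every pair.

states=3 start=0 accept={0,2} delta: 0a->0 0b->1 0c->1 1a->2 1b->0 1c->1 2a->1 2b->0 2c->1

Grow the machine one transition at a time. Run the examples from 0; the earliest place one falls off (shortest prefix, ties alphabetical) gets sent to the lowest-numbered state that keeps every Accept/Reject pair distinguishable — a pair clashes when both reach the same state with identical unread suffix — and to a fresh state only if none does.
a: 0a undefined. 0a->0: ok.
b: 0b undefined. 0b->0: no, a/abbb meet in 0. Open state 1: 0b->1.
c: 0c undefined. 0c->0: no, a/c meet in 0. 0c->1: ok.
ba: 1a undefined. 1a->0: no, a/caa meet in 0. 1a->1: no, aca/c meet in 1. Open state 2: 1a->2.
bc: 1c undefined. 1c->0: no, cb/ccbb meet in 1 with "b" left. 1c->1: ok.
cb: 1b undefined. 1b->0: ok.
bac: 2c undefined. 2c->0: no, cb/bac meet in 0. 2c->1: ok.
caa: 2a undefined. 2a->0: no, cb/caa meet in 0. 2a->1: ok.
cab: 2b undefined. 2b->0: ok.
All examples now run through 3 states with every (state, symbol) defined. Accept strings end in {0,2}, Reject strings end in {1}; accept={0,2}.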